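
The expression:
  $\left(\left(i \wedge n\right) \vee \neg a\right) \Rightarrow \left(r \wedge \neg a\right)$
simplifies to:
$\left(a \vee r\right) \wedge \left(\neg a \vee \neg i \vee \neg n\right)$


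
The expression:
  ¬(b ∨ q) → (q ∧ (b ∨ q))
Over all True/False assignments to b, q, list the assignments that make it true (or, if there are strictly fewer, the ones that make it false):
is false only for:
  b=False, q=False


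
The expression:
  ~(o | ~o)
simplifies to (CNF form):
False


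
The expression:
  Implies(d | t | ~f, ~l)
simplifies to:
~l | (f & ~d & ~t)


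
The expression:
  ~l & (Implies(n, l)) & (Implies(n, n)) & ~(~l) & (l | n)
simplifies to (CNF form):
False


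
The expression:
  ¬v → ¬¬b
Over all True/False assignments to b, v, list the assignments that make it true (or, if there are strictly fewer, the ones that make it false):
is false only for:
  b=False, v=False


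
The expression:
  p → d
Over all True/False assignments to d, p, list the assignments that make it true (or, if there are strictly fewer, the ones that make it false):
is false only for:
  d=False, p=True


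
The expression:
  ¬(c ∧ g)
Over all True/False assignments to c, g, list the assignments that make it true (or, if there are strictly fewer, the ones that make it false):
is false only for:
  c=True, g=True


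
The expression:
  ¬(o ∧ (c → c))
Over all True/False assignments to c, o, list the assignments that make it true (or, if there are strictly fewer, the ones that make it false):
is true only for:
  c=False, o=False;
  c=True, o=False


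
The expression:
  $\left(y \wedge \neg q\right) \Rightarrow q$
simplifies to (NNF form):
$q \vee \neg y$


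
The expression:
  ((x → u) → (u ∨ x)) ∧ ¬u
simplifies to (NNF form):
x ∧ ¬u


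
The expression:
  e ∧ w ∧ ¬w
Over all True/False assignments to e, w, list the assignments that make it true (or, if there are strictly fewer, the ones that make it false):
is never true.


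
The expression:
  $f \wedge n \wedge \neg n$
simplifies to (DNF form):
$\text{False}$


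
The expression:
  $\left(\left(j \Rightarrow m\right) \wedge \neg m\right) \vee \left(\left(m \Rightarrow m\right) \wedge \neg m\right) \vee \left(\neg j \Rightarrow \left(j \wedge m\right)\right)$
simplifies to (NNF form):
$j \vee \neg m$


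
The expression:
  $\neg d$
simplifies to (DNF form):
$\neg d$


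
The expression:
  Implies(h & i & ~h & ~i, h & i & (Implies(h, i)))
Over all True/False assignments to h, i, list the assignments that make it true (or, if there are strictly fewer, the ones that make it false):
is always true.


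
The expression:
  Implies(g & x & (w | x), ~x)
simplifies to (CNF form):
~g | ~x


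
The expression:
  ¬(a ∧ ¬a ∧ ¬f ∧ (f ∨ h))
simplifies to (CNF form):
True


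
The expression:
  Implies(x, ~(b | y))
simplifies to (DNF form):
~x | (~b & ~y)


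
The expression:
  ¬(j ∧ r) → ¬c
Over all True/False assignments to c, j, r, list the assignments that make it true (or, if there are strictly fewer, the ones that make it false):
is false only for:
  c=True, j=False, r=False;
  c=True, j=False, r=True;
  c=True, j=True, r=False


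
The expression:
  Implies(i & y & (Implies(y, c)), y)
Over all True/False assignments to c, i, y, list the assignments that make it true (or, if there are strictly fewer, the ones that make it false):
is always true.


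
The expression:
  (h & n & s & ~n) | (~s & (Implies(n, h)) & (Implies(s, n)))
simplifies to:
~s & (h | ~n)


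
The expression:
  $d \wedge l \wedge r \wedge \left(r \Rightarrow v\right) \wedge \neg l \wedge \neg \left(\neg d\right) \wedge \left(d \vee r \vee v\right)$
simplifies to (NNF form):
$\text{False}$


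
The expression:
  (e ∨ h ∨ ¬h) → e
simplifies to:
e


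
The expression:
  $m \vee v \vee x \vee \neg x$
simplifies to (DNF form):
$\text{True}$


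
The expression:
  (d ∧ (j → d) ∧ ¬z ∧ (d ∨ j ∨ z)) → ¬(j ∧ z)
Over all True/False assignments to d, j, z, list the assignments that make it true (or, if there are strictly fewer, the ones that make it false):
is always true.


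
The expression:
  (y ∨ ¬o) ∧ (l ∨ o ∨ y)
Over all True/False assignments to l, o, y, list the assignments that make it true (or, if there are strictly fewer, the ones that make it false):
is false only for:
  l=False, o=False, y=False;
  l=False, o=True, y=False;
  l=True, o=True, y=False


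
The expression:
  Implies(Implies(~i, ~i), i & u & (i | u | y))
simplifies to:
i & u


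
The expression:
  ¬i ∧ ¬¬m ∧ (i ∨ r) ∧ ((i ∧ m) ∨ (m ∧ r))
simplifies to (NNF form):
m ∧ r ∧ ¬i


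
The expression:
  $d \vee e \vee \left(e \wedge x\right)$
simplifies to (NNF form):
$d \vee e$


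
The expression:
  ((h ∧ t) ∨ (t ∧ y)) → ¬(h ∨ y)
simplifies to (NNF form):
(¬h ∧ ¬y) ∨ ¬t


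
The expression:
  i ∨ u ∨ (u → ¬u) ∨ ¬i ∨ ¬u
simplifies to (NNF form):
True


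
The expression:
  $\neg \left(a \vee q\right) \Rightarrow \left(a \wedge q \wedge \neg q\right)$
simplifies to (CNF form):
$a \vee q$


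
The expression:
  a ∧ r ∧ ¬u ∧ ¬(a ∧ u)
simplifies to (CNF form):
a ∧ r ∧ ¬u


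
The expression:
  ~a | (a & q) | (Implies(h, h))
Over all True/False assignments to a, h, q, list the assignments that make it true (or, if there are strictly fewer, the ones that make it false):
is always true.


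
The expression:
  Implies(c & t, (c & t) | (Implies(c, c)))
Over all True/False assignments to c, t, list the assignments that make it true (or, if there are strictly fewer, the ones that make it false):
is always true.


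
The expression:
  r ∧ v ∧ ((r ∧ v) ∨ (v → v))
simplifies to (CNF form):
r ∧ v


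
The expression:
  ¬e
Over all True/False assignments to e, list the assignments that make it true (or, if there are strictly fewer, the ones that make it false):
is true only for:
  e=False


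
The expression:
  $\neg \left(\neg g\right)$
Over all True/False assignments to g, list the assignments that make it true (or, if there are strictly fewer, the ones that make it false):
is true only for:
  g=True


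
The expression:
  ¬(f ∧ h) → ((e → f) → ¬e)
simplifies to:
h ∨ ¬e ∨ ¬f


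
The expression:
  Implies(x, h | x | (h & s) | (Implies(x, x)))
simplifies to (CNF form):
True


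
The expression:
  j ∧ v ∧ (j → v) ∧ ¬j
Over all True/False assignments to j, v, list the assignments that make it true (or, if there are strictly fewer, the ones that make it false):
is never true.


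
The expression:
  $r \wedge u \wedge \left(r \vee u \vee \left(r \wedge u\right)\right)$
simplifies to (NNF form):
$r \wedge u$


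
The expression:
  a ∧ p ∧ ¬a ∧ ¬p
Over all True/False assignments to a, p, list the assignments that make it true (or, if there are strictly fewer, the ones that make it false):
is never true.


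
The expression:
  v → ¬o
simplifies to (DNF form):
¬o ∨ ¬v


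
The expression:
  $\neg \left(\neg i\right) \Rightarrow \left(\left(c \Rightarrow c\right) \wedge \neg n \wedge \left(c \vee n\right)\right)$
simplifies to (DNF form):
$\left(c \wedge \neg n\right) \vee \neg i$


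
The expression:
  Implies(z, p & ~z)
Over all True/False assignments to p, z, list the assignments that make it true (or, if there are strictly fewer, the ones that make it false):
is true only for:
  p=False, z=False;
  p=True, z=False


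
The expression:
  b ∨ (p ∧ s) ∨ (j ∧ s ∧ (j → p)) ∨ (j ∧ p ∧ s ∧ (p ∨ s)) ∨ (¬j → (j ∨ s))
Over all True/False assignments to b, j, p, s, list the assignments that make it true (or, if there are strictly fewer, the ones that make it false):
is false only for:
  b=False, j=False, p=False, s=False;
  b=False, j=False, p=True, s=False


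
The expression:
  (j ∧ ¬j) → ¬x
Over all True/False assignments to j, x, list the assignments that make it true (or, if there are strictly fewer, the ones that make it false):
is always true.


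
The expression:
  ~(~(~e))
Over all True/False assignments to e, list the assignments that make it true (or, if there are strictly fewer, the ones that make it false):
is true only for:
  e=False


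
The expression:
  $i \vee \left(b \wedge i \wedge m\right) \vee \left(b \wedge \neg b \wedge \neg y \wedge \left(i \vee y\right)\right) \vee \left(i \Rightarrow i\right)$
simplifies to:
$\text{True}$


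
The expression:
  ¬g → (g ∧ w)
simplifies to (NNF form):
g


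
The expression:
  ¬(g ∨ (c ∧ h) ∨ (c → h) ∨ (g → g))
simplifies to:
False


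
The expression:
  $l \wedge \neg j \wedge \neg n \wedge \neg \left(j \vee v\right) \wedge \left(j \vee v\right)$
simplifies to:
$\text{False}$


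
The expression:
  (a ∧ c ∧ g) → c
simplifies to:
True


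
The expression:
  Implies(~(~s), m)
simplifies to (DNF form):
m | ~s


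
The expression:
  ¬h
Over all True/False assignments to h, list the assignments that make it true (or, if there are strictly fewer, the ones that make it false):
is true only for:
  h=False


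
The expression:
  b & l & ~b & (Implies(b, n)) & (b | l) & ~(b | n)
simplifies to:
False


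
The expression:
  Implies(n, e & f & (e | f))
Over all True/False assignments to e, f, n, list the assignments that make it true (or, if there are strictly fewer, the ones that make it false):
is false only for:
  e=False, f=False, n=True;
  e=False, f=True, n=True;
  e=True, f=False, n=True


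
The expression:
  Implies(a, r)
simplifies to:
r | ~a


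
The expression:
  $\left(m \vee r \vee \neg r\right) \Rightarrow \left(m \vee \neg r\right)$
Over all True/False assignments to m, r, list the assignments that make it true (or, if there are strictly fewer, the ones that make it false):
is false only for:
  m=False, r=True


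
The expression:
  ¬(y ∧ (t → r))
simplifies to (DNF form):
(t ∧ ¬r) ∨ ¬y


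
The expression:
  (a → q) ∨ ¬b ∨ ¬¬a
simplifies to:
True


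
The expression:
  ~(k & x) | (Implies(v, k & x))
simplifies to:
True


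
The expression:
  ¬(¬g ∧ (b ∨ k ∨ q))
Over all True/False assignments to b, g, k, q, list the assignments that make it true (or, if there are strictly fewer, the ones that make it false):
is false only for:
  b=False, g=False, k=False, q=True;
  b=False, g=False, k=True, q=False;
  b=False, g=False, k=True, q=True;
  b=True, g=False, k=False, q=False;
  b=True, g=False, k=False, q=True;
  b=True, g=False, k=True, q=False;
  b=True, g=False, k=True, q=True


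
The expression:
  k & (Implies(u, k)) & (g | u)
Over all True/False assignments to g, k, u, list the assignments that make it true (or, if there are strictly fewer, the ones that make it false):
is true only for:
  g=False, k=True, u=True;
  g=True, k=True, u=False;
  g=True, k=True, u=True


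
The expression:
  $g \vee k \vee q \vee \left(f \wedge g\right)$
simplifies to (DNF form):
$g \vee k \vee q$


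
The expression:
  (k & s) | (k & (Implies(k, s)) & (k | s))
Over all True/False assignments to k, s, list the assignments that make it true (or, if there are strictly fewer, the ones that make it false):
is true only for:
  k=True, s=True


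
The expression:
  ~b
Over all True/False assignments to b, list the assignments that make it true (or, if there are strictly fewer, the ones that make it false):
is true only for:
  b=False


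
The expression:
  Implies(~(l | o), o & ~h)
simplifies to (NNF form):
l | o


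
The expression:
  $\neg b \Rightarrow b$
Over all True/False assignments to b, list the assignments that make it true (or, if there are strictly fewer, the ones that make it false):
is true only for:
  b=True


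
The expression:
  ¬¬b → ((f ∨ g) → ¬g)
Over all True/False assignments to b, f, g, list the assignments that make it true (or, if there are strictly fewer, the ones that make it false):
is false only for:
  b=True, f=False, g=True;
  b=True, f=True, g=True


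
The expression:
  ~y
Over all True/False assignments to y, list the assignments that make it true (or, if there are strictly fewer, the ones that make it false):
is true only for:
  y=False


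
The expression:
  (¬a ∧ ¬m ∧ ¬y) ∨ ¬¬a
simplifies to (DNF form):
a ∨ (¬m ∧ ¬y)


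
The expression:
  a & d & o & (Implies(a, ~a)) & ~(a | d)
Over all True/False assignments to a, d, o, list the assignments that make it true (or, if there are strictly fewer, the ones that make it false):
is never true.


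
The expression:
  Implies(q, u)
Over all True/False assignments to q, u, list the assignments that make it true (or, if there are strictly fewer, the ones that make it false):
is false only for:
  q=True, u=False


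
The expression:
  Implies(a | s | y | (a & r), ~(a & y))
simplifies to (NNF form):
~a | ~y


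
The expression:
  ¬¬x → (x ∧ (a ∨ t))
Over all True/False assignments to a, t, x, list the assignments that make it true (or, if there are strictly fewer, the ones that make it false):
is false only for:
  a=False, t=False, x=True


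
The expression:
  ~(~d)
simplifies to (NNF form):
d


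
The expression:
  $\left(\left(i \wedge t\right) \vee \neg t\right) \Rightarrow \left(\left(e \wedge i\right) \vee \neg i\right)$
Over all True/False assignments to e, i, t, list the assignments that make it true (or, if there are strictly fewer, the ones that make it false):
is false only for:
  e=False, i=True, t=False;
  e=False, i=True, t=True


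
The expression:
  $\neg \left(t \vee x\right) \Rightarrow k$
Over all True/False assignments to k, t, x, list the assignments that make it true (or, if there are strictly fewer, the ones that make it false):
is false only for:
  k=False, t=False, x=False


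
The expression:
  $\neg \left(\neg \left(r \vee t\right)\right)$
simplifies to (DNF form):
$r \vee t$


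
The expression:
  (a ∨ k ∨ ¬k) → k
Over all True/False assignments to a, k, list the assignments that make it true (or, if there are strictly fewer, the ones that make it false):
is true only for:
  a=False, k=True;
  a=True, k=True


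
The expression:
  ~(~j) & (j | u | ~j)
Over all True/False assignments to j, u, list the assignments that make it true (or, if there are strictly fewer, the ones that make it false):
is true only for:
  j=True, u=False;
  j=True, u=True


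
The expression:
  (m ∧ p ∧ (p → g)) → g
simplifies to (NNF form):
True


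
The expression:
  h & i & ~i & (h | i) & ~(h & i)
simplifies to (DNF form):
False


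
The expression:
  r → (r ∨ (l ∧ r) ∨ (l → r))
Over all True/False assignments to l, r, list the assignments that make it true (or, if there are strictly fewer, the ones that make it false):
is always true.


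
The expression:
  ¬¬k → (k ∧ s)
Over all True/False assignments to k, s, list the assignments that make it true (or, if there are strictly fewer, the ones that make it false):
is false only for:
  k=True, s=False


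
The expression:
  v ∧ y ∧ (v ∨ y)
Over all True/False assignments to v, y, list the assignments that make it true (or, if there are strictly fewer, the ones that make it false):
is true only for:
  v=True, y=True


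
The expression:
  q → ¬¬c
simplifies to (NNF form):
c ∨ ¬q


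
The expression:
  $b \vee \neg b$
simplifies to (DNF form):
$\text{True}$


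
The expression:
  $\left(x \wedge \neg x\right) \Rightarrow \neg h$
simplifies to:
$\text{True}$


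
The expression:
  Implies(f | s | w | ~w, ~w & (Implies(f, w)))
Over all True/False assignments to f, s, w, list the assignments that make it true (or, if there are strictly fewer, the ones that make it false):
is true only for:
  f=False, s=False, w=False;
  f=False, s=True, w=False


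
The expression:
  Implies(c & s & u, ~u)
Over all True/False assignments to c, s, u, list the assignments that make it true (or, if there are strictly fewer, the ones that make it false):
is false only for:
  c=True, s=True, u=True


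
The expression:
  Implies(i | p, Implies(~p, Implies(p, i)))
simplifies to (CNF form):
True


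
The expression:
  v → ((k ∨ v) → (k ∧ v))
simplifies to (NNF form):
k ∨ ¬v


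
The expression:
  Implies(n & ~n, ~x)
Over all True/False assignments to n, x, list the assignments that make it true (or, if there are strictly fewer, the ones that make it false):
is always true.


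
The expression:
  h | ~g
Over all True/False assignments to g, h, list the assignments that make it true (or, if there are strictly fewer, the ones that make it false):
is false only for:
  g=True, h=False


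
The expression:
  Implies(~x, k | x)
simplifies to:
k | x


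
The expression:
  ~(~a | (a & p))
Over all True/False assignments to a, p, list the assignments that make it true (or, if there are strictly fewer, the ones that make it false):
is true only for:
  a=True, p=False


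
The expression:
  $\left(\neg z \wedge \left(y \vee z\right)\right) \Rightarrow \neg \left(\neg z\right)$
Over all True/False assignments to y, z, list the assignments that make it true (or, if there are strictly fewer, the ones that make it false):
is false only for:
  y=True, z=False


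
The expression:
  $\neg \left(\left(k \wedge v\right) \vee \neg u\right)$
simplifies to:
$u \wedge \left(\neg k \vee \neg v\right)$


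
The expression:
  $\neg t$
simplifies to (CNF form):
$\neg t$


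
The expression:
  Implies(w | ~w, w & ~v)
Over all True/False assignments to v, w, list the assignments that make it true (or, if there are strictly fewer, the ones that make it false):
is true only for:
  v=False, w=True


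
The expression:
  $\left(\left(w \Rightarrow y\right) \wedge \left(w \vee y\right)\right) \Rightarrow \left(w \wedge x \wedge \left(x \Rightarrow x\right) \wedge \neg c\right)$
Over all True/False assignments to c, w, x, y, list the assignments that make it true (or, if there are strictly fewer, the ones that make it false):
is false only for:
  c=False, w=False, x=False, y=True;
  c=False, w=False, x=True, y=True;
  c=False, w=True, x=False, y=True;
  c=True, w=False, x=False, y=True;
  c=True, w=False, x=True, y=True;
  c=True, w=True, x=False, y=True;
  c=True, w=True, x=True, y=True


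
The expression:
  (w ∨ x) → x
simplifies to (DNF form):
x ∨ ¬w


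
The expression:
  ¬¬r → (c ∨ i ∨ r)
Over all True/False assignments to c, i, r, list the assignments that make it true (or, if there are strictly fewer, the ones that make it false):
is always true.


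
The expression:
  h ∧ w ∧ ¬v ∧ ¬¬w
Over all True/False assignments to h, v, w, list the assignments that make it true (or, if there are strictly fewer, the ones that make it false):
is true only for:
  h=True, v=False, w=True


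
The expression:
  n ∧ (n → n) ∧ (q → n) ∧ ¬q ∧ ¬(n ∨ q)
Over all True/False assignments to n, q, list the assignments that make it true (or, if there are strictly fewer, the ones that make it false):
is never true.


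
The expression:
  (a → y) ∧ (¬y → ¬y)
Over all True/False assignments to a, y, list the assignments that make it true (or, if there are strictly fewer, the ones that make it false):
is false only for:
  a=True, y=False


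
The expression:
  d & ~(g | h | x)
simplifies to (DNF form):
d & ~g & ~h & ~x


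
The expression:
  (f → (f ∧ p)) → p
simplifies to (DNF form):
f ∨ p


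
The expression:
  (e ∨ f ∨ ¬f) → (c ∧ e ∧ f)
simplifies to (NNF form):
c ∧ e ∧ f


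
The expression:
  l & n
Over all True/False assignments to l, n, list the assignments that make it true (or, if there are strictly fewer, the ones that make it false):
is true only for:
  l=True, n=True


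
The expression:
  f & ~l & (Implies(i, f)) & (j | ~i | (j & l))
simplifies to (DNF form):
(f & j & ~l) | (f & ~i & ~l)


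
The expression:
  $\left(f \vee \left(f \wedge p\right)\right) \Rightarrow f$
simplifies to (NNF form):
$\text{True}$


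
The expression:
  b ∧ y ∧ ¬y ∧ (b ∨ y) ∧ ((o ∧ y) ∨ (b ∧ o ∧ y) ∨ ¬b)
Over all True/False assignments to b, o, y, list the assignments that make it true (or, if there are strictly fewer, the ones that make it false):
is never true.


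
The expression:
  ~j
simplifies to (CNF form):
~j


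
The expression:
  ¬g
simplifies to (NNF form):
¬g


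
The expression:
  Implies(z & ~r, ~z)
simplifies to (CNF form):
r | ~z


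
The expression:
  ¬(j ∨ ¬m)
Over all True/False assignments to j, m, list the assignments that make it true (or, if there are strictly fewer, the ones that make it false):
is true only for:
  j=False, m=True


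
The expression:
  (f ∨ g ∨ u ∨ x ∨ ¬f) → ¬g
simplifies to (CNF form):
¬g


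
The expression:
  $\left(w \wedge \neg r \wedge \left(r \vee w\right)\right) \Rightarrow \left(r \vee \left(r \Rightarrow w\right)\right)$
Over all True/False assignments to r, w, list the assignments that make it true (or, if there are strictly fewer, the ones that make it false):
is always true.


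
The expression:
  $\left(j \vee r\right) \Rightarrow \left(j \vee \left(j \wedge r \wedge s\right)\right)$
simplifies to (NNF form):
$j \vee \neg r$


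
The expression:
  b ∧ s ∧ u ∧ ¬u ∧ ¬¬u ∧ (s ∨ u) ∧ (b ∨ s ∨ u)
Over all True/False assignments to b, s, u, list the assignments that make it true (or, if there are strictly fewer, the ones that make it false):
is never true.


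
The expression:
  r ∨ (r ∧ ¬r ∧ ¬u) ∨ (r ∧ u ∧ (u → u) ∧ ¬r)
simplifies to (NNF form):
r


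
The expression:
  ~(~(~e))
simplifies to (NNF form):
~e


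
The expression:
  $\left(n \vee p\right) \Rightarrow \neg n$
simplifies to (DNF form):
$\neg n$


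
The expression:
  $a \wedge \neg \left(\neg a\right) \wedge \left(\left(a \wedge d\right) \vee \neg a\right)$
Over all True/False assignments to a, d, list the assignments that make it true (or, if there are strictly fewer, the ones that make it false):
is true only for:
  a=True, d=True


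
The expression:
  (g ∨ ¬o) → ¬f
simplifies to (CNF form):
(o ∨ ¬f) ∧ (¬f ∨ ¬g)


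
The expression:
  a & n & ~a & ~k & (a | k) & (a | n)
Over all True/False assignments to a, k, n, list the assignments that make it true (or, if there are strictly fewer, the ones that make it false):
is never true.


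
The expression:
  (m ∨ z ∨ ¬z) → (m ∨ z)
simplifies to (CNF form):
m ∨ z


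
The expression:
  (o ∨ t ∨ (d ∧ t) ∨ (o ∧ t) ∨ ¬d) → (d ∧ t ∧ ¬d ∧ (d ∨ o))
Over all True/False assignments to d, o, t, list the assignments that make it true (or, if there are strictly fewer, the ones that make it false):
is true only for:
  d=True, o=False, t=False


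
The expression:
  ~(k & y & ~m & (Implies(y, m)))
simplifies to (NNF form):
True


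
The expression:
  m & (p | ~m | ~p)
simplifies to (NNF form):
m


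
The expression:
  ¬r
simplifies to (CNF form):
¬r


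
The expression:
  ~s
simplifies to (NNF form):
~s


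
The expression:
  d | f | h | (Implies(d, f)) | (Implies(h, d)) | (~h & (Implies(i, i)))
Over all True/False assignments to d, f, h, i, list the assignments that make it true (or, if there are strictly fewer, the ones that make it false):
is always true.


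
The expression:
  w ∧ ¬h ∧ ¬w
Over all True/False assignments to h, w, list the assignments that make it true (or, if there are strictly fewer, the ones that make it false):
is never true.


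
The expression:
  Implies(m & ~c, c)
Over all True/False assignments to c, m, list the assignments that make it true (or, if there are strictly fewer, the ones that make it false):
is false only for:
  c=False, m=True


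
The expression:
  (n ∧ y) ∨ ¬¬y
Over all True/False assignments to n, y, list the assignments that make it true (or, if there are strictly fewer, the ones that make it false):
is true only for:
  n=False, y=True;
  n=True, y=True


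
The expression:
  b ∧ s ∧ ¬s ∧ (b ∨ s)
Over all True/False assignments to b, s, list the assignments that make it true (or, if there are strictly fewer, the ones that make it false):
is never true.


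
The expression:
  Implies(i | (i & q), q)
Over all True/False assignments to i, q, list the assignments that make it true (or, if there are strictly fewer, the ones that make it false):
is false only for:
  i=True, q=False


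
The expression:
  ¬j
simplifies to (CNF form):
¬j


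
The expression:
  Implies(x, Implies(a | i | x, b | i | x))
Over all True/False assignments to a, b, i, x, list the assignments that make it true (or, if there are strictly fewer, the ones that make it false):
is always true.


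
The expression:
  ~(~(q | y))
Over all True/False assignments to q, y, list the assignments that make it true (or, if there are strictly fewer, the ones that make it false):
is false only for:
  q=False, y=False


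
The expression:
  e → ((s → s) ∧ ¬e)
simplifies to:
¬e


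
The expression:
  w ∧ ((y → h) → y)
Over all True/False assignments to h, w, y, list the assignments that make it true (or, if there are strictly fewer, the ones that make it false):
is true only for:
  h=False, w=True, y=True;
  h=True, w=True, y=True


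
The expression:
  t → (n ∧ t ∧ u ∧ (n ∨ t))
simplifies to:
(n ∧ u) ∨ ¬t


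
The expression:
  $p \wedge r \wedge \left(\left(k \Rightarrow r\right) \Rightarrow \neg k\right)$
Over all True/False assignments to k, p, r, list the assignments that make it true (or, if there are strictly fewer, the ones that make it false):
is true only for:
  k=False, p=True, r=True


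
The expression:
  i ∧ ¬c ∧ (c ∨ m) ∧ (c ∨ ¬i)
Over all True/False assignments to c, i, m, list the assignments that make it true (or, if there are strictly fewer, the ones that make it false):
is never true.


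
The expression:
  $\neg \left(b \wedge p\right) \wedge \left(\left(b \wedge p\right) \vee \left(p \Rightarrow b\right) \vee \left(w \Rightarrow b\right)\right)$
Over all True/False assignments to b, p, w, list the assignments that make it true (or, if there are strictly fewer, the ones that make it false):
is false only for:
  b=False, p=True, w=True;
  b=True, p=True, w=False;
  b=True, p=True, w=True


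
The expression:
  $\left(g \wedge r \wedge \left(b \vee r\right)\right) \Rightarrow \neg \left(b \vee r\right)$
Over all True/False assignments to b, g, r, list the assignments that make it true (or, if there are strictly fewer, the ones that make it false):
is false only for:
  b=False, g=True, r=True;
  b=True, g=True, r=True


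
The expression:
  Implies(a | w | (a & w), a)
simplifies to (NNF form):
a | ~w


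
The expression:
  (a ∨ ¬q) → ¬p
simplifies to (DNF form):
(q ∧ ¬a) ∨ ¬p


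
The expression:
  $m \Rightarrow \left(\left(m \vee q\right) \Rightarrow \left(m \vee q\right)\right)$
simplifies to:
$\text{True}$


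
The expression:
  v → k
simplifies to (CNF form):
k ∨ ¬v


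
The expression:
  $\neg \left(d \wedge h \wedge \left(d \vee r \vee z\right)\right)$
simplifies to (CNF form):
$\neg d \vee \neg h$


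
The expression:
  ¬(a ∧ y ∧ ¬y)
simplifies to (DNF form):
True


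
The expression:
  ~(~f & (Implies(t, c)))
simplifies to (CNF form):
(f | t) & (f | ~c)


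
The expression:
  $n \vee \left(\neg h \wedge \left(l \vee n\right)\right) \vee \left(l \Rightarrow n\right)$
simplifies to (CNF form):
$n \vee \neg h \vee \neg l$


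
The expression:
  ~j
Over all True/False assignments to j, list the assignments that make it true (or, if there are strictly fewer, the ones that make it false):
is true only for:
  j=False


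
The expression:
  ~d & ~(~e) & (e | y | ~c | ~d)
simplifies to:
e & ~d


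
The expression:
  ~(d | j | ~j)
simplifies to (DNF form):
False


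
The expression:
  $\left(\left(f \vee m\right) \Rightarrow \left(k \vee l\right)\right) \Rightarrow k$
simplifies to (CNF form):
$\left(k \vee \neg l\right) \wedge \left(f \vee k \vee m\right)$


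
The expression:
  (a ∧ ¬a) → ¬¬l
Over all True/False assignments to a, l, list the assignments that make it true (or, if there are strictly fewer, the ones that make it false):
is always true.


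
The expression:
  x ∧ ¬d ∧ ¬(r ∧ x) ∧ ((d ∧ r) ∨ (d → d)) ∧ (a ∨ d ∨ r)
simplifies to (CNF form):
a ∧ x ∧ ¬d ∧ ¬r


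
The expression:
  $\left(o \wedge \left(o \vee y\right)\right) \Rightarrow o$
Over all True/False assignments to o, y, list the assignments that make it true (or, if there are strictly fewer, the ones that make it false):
is always true.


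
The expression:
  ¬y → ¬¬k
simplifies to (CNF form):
k ∨ y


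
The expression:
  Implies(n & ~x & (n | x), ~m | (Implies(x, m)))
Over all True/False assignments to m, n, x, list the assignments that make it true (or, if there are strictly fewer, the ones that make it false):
is always true.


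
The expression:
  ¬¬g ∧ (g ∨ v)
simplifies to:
g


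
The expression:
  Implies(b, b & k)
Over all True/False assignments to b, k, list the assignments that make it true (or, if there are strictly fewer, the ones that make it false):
is false only for:
  b=True, k=False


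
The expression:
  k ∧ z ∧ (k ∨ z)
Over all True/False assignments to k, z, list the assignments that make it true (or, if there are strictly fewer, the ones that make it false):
is true only for:
  k=True, z=True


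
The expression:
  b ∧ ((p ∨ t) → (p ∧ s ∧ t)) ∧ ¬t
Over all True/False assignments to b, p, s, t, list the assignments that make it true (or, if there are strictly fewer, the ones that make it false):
is true only for:
  b=True, p=False, s=False, t=False;
  b=True, p=False, s=True, t=False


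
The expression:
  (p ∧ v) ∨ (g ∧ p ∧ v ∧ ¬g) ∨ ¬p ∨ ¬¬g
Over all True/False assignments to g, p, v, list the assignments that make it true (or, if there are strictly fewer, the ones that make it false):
is false only for:
  g=False, p=True, v=False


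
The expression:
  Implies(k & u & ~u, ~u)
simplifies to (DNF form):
True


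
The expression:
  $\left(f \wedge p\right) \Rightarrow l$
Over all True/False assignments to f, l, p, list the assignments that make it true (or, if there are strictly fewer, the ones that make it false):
is false only for:
  f=True, l=False, p=True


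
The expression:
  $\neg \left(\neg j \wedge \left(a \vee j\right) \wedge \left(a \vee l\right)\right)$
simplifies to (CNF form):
$j \vee \neg a$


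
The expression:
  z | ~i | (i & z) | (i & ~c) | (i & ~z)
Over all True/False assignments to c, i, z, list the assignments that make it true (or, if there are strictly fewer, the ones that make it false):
is always true.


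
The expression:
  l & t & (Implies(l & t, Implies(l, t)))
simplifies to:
l & t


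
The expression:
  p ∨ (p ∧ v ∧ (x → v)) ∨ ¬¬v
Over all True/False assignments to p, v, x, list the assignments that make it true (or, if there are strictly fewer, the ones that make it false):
is false only for:
  p=False, v=False, x=False;
  p=False, v=False, x=True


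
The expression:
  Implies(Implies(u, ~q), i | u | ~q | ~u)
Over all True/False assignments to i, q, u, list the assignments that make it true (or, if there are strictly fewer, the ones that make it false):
is always true.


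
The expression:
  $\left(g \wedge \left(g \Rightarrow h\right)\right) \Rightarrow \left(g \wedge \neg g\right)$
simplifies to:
$\neg g \vee \neg h$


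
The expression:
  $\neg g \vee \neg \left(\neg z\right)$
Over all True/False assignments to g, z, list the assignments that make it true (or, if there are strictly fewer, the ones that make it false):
is false only for:
  g=True, z=False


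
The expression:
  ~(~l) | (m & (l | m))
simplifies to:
l | m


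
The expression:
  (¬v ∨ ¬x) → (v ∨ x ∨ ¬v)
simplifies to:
True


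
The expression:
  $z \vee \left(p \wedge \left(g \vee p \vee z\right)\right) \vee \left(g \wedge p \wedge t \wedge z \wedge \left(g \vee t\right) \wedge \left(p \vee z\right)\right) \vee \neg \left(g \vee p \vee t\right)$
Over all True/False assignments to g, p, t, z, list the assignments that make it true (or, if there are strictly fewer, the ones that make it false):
is false only for:
  g=False, p=False, t=True, z=False;
  g=True, p=False, t=False, z=False;
  g=True, p=False, t=True, z=False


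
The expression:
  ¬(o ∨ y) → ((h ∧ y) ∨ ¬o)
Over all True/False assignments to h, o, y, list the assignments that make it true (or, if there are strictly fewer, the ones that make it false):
is always true.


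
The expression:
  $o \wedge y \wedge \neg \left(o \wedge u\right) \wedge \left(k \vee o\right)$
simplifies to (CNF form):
$o \wedge y \wedge \neg u$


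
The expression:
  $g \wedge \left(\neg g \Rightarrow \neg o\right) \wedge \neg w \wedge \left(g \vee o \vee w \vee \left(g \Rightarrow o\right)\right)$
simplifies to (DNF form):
$g \wedge \neg w$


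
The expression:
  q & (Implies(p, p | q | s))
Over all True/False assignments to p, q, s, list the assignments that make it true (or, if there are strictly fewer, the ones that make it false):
is true only for:
  p=False, q=True, s=False;
  p=False, q=True, s=True;
  p=True, q=True, s=False;
  p=True, q=True, s=True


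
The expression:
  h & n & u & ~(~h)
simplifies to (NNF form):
h & n & u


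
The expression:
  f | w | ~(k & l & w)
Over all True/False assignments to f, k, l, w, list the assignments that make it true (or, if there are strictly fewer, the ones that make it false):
is always true.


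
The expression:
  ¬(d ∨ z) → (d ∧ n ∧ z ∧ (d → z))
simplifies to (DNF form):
d ∨ z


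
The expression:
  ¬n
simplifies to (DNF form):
¬n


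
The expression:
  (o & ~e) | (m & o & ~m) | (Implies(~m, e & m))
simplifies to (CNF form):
(m | o) & (m | ~e)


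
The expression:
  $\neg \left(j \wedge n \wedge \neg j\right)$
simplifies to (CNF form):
$\text{True}$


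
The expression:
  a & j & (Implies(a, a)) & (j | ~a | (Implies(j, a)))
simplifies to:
a & j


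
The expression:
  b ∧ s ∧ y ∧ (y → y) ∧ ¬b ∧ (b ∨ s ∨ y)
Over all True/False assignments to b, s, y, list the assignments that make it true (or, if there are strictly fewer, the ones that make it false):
is never true.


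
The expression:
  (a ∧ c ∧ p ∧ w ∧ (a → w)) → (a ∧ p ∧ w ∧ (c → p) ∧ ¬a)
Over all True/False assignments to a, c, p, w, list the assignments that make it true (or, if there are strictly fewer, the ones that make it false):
is false only for:
  a=True, c=True, p=True, w=True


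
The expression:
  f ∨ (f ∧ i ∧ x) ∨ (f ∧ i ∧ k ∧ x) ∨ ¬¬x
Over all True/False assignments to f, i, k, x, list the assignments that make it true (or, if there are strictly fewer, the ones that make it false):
is false only for:
  f=False, i=False, k=False, x=False;
  f=False, i=False, k=True, x=False;
  f=False, i=True, k=False, x=False;
  f=False, i=True, k=True, x=False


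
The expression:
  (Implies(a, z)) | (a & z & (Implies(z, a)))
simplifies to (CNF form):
z | ~a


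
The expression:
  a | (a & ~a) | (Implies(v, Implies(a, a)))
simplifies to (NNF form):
True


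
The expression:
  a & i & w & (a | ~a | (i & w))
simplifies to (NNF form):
a & i & w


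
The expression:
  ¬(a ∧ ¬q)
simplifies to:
q ∨ ¬a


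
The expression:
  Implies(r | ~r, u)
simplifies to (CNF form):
u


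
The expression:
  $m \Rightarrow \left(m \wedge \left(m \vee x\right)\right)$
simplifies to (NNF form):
$\text{True}$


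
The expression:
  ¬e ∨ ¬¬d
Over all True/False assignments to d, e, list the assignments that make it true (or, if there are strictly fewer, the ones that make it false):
is false only for:
  d=False, e=True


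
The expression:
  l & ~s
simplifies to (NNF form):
l & ~s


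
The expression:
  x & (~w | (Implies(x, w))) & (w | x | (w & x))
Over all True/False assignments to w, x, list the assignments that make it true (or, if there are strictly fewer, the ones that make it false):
is true only for:
  w=False, x=True;
  w=True, x=True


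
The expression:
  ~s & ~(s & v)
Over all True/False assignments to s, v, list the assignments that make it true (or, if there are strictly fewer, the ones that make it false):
is true only for:
  s=False, v=False;
  s=False, v=True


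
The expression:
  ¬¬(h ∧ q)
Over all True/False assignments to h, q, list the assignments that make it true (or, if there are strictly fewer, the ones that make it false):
is true only for:
  h=True, q=True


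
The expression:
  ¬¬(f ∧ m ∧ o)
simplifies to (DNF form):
f ∧ m ∧ o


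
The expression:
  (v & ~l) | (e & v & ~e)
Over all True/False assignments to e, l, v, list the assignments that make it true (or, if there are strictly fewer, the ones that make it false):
is true only for:
  e=False, l=False, v=True;
  e=True, l=False, v=True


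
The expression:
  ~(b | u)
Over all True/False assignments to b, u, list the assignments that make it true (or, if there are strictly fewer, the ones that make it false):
is true only for:
  b=False, u=False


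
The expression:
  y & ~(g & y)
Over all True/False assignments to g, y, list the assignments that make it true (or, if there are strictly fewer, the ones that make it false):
is true only for:
  g=False, y=True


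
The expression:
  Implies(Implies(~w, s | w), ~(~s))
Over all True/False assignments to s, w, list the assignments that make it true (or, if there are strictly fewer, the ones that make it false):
is false only for:
  s=False, w=True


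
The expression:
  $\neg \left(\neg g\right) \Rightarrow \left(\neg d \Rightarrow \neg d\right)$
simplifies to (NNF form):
$\text{True}$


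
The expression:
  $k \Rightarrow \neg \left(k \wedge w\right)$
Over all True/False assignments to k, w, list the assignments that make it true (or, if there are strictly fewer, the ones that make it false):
is false only for:
  k=True, w=True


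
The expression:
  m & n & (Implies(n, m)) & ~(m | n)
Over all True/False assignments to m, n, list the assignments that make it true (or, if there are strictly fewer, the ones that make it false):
is never true.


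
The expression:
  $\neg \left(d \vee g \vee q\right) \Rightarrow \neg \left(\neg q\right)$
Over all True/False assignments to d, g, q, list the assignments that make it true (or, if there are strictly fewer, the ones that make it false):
is false only for:
  d=False, g=False, q=False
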